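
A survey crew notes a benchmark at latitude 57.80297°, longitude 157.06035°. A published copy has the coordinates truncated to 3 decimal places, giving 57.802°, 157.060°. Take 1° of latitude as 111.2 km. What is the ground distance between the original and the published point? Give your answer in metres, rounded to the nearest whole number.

110 metres

Δlat = 57.80297 − 57.802 = +0.00097°; Δlon = 157.06035 − 157.060 = +0.00035°.
N–S: 0.00097° × 111200 m/° = 107.864 m.
East–west at this latitude: 0.00035° × 111200 × cos 57.802° ≈ 0.00035 × 59252.6 = 20.7384 m.
Hypotenuse of the two orthogonal shifts: √(107.864² + 20.7384²) = 109.84 m.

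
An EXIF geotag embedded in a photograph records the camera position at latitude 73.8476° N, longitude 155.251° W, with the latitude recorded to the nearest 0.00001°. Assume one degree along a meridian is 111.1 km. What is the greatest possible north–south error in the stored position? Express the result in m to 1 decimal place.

Rounding to 5 decimal places leaves the latitude within ±5e-06° of the true value.
Along the meridian that is 5e-06° × 111100 m/° = 0.5555 m.

0.6 m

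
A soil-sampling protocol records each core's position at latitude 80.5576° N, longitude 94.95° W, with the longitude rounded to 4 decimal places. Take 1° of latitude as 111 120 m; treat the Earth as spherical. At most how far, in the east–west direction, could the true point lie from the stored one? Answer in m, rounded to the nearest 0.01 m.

Rounding to 4 decimal places leaves the longitude within ±5e-05° of the true value.
At latitude 80.5576° a degree of longitude spans 111120 m × cos 80.5576° = 111120 × 0.1641 ≈ 18229.9 m.
East–west error: 5e-05° × 18229.9 m/° ≈ 0.911495 m.

0.91 m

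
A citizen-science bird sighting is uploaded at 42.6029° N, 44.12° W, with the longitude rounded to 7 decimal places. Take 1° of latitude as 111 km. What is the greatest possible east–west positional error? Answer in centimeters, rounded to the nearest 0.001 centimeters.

0.409 centimeters

Rounding to 7 decimal places leaves the longitude within ±5e-08° of the true value.
One degree of longitude at 42.6029° is 111000 × cos 42.6029° ≈ 111000 × 0.7361 = 81703 m.
So at most 5e-08° × 81703 ≈ 0.00408515 m east–west.
That is 0.00408515 m = 0.40851 cm.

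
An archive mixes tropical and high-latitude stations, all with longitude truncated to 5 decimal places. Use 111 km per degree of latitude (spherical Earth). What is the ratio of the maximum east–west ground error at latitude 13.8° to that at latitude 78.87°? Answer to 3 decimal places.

Truncating at 5 decimal places can drop up to a full unit in the last place, so the longitude may be off by as much as 1e-05°.
Error at 13.8° = 1e-05° × 111000 × cos 13.8° ≈ 1.11 × 0.9711 = 1.078 m.
At 78.87°: 1e-05° × 111000 × cos 78.87° = 1e-05 × 111000 × 0.1930 ≈ 0.21427 m.
The ratio reduces to cos 13.8° / cos 78.87° = 0.9711/0.1930 ≈ 5.0309.

5.031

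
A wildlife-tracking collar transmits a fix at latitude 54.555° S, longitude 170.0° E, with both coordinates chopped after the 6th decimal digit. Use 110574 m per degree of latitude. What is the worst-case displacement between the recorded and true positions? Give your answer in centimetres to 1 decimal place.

Truncating at 6 decimal places can drop up to a full unit in the last place, so each coordinate may be off by as much as 1e-06°.
N–S: 1e-06° × 110574 m/° = 0.110574 m.
Longitude error → 1e-06 × 110574 × cos 54.555° = 1e-06 × 110574 × 0.5799 ≈ 0.0641242 m.
Combining orthogonally: (0.110574² + 0.0641242²)^½ ≈ 0.127822 m.
That is 0.127822 m = 12.782 cm.

12.8 centimetres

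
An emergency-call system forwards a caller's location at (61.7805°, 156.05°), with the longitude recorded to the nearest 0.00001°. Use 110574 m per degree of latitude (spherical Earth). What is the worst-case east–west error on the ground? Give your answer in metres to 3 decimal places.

Rounding to 5 decimal places leaves the longitude within ±5e-06° of the true value.
One degree of longitude at 61.7805° is 110574 × cos 61.7805° ≈ 110574 × 0.4729 = 52285 m.
So at most 5e-06° × 52285 ≈ 0.261425 m east–west.

0.261 metres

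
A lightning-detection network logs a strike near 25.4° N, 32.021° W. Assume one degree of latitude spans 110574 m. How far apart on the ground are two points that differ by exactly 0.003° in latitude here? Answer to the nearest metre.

0.003° × 110574 m/° = 331.722 m.

332 metres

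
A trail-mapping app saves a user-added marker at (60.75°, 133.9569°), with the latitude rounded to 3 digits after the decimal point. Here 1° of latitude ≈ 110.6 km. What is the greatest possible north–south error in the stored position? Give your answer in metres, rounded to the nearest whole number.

Rounding to 3 decimal places leaves the latitude within ±0.0005° of the true value.
Along the meridian that is 0.0005° × 110600 m/° = 55.3 m.

55 metres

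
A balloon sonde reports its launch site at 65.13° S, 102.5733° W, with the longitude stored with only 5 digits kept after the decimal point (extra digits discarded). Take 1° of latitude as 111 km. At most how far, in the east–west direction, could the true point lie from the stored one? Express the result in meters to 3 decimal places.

Truncating at 5 decimal places can drop up to a full unit in the last place, so the longitude may be off by as much as 1e-05°.
At latitude 65.13° a degree of longitude spans 111000 m × cos 65.13° = 111000 × 0.4206 ≈ 46682.3 m.
East–west error: 1e-05° × 46682.3 m/° ≈ 0.466823 m.

0.467 meters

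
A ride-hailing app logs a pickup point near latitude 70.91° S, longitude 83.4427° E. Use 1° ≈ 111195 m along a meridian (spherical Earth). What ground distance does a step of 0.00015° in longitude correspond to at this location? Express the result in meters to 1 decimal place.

5.5 meters

At 70.91° a degree of longitude is 111195 × cos 70.91° ≈ 36366.7 m, so 0.00015° corresponds to 5.455 m.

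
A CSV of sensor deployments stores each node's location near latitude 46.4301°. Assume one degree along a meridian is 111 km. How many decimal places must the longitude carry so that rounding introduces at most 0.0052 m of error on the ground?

At 46.4301° one degree of longitude covers 111000 × cos 46.4301° ≈ 111000 × 0.6892 ≈ 76505.5 m.
With N decimal places the half-ulp bound is 0.5·10⁻ᴺ°, or 0.5·10⁻ᴺ × 76505.5 m on the ground.
Setting 38252.8 × 10⁻ᴺ ≤ 0.0052 gives 10ᴺ ≥ 7.356e+06, i.e. N ≥ 6.87.
At 6 places the error can reach 0.0383 m, but 7 places keeps it to 0.00383 m.

7 decimal places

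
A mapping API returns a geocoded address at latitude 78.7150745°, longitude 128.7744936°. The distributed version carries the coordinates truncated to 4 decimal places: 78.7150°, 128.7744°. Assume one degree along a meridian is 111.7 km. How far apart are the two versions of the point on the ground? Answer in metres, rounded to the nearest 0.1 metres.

8.6 metres

The latitude changed by +0.0000745° and the longitude by +0.0000936°.
N–S: 0.0000745° × 111700 m/° = 8.32165 m.
East–west at this latitude: 0.0000936° × 111700 × cos 78.715° ≈ 0.0000936 × 21858.5 = 2.04596 m.
Combined displacement = (8.32165² + 2.04596²)^½ ≈ 8.56947 m.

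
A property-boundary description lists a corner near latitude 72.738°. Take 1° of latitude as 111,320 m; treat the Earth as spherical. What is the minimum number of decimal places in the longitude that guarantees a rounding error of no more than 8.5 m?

4

At 72.738° one degree of longitude covers 111320 × cos 72.738° ≈ 111320 × 0.2967 ≈ 33033.3 m.
With N decimal places the half-ulp bound is 0.5·10⁻ᴺ°, or 0.5·10⁻ᴺ × 33033.3 m on the ground.
Setting 16516.6 × 10⁻ᴺ ≤ 8.5 gives 10ᴺ ≥ 1943, i.e. N ≥ 3.29.
At 3 places the error can reach 16.5 m, but 4 places keeps it to 1.65 m.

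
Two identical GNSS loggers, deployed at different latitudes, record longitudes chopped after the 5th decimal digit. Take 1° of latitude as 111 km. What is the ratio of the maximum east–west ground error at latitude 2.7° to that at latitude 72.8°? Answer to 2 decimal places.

3.38

Truncating at 5 decimal places can drop up to a full unit in the last place, so the longitude may be off by as much as 1e-05°.
At 2.7°: 1e-05° × 111000 × cos 2.7° = 1e-05 × 111000 × 0.9989 ≈ 1.1088 m.
At 72.8°: 1e-05° × 111000 × cos 72.8° = 1e-05 × 111000 × 0.2957 ≈ 0.32824 m.
Ratio: 1.1088 / 0.32824 = cos 2.7° / cos 72.8° ≈ 3.3780.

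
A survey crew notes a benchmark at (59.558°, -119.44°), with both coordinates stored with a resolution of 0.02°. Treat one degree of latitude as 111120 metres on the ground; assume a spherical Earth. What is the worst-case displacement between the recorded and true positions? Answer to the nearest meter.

1246 meters

With a 0.02° grid the true value lies within half a step, ±0.02°/2 = ±0.01°, of the stored one.
N–S: 0.01° × 111120 m/° = 1111.2 m.
East–west component at 59.558°: 0.01° × 111120 × cos 59.558° ≈ 0.01 × 56300.7 ≈ 563.007 m.
Worst case both components are at the extreme and orthogonal: √(1111.2² + 563.007²) ≈ 1245.69 m.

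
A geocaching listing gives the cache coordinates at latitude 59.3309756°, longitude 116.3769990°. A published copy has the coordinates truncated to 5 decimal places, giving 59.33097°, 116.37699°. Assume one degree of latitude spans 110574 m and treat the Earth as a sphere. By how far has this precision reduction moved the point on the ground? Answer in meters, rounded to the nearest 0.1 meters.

The latitude changed by +0.0000056° and the longitude by +0.0000090°.
N–S: 0.0000056° × 110574 m/° = 0.619214 m.
E–W at 59.331°: 0.0000090° × 110574 × cos 59.331° = 0.0000090 × 110574 × 0.5101 ≈ 0.507612 m.
Hypotenuse of the two orthogonal shifts: √(0.619214² + 0.507612²) = 0.800685 m.

0.8 meters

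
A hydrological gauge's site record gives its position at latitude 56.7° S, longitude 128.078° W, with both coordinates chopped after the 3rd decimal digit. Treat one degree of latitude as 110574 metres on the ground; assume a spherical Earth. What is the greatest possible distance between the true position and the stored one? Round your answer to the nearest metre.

Truncating at 3 decimal places can drop up to a full unit in the last place, so each coordinate may be off by as much as 0.001°.
North–south component: 0.001° × 110574 = 110.574 m.
Longitude error → 0.001 × 110574 × cos 56.7° = 0.001 × 110574 × 0.5490 ≈ 60.7076 m.
Combining orthogonally: (110.574² + 60.7076²)^½ ≈ 126.143 m.

126 metres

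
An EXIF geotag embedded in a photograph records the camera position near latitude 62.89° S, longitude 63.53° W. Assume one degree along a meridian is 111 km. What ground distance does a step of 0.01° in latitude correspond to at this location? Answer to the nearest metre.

Along a meridian 0.01° is 0.01 × 111000 = 1110 m.

1110 metres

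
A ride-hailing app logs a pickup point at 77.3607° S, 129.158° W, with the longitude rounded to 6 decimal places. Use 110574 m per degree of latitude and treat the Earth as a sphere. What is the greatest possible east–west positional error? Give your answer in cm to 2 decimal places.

Rounding to 6 decimal places leaves the longitude within ±5e-07° of the true value.
Parallels shrink by cos φ, so at 77.3607° a degree of longitude is 110574 × 0.2188 ≈ 24195 m.
Maximum E–W displacement: 5e-07 × 24195 = 0.0120975 m.
That is 0.0120975 m = 1.2097 cm.

1.21 cm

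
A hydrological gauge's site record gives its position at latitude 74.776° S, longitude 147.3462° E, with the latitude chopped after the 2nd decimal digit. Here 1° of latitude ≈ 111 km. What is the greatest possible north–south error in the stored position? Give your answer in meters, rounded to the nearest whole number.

1110 meters

Truncating at 2 decimal places can drop up to a full unit in the last place, so the latitude may be off by as much as 0.01°.
North–south distance: 0.01° × 111000 m/° = 1110 m.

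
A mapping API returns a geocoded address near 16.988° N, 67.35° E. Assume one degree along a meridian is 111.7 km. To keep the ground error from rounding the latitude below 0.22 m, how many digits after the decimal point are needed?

One degree of latitude covers 111700 m.
Rounding to N decimal places gives at most 0.5 × 10⁻ᴺ degrees of error, i.e. 0.5 × 10⁻ᴺ × 111700 m.
Need 0.5 × 111700 × 10⁻ᴺ ≤ 0.22 → 10⁻ᴺ ≤ 3.939e-06, so N ≥ 5.40.
N = 5 would give 0.558 m (too coarse); N = 6 gives 0.0558 m ≤ 0.22 m.

6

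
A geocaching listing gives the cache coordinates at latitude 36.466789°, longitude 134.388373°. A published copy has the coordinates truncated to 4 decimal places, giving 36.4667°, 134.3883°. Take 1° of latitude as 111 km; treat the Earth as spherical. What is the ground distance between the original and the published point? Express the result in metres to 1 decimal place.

11.8 metres

The latitude changed by +0.000089° and the longitude by +0.000073°.
N–S: 0.000089° × 111000 m/° = 9.879 m.
East–west at this latitude: 0.000073° × 111000 × cos 36.4667° ≈ 0.000073 × 89266.5 = 6.51645 m.
Distance: √(9.879² + 6.51645²) ≈ 11.8346 m.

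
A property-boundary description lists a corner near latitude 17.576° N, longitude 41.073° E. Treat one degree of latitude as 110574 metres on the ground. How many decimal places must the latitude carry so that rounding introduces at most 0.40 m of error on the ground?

6 decimal places

One degree of latitude covers 110574 m.
Rounding to N decimal places gives at most 0.5 × 10⁻ᴺ degrees of error, i.e. 0.5 × 10⁻ᴺ × 110574 m.
Need 0.5 × 110574 × 10⁻ᴺ ≤ 0.40 → 10⁻ᴺ ≤ 7.235e-06, so N ≥ 5.14.
N = 5 would give 0.553 m (too coarse); N = 6 gives 0.0553 m ≤ 0.40 m.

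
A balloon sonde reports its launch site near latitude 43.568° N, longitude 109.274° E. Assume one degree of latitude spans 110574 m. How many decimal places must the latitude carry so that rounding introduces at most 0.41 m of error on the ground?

One degree of latitude covers 110574 m.
Rounding to N decimal places gives at most 0.5 × 10⁻ᴺ degrees of error, i.e. 0.5 × 10⁻ᴺ × 110574 m.
Need 0.5 × 110574 × 10⁻ᴺ ≤ 0.41 → 10⁻ᴺ ≤ 7.416e-06, so N ≥ 5.13.
N = 5 would give 0.553 m (too coarse); N = 6 gives 0.0553 m ≤ 0.41 m.

6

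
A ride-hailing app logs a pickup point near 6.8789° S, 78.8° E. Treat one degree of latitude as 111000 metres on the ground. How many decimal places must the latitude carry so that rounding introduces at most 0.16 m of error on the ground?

One degree of latitude covers 111000 m.
Rounding to N decimal places gives at most 0.5 × 10⁻ᴺ degrees of error, i.e. 0.5 × 10⁻ᴺ × 111000 m.
Need 0.5 × 111000 × 10⁻ᴺ ≤ 0.16 → 10⁻ᴺ ≤ 2.883e-06, so N ≥ 5.54.
At 5 places the error can reach 0.555 m, but 6 places keeps it to 0.0555 m.

6 decimal places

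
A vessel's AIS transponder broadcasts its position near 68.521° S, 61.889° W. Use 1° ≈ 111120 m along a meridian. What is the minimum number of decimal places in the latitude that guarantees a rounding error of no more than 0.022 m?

7 decimal places

One degree of latitude covers 111120 m.
N decimal places → at most half a unit in the last place, 0.5 × 10⁻ᴺ° = 111120/2 × 10⁻ᴺ m.
Need 0.5 × 111120 × 10⁻ᴺ ≤ 0.022 → 10⁻ᴺ ≤ 3.960e-07, so N ≥ 6.40.
N = 6 would give 0.0556 m (too coarse); N = 7 gives 0.00556 m ≤ 0.022 m.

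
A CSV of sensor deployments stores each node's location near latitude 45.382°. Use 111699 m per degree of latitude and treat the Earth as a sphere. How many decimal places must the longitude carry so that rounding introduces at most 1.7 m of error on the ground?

At 45.382° one degree of longitude covers 111699 × cos 45.382° ≈ 111699 × 0.7024 ≈ 78454.8 m.
Rounding to N decimal places gives at most 0.5 × 10⁻ᴺ degrees of error, i.e. 0.5 × 10⁻ᴺ × 78454.8 m.
Setting 39227.4 × 10⁻ᴺ ≤ 1.7 gives 10ᴺ ≥ 2.307e+04, i.e. N ≥ 4.36.
N = 4 would give 3.92 m (too coarse); N = 5 gives 0.392 m ≤ 1.7 m.

5 decimal places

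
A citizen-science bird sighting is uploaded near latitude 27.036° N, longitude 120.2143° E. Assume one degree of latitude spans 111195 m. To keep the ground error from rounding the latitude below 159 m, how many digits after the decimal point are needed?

3

One degree of latitude covers 111195 m.
Rounding to N decimal places gives at most 0.5 × 10⁻ᴺ degrees of error, i.e. 0.5 × 10⁻ᴺ × 111195 m.
Need 0.5 × 111195 × 10⁻ᴺ ≤ 159 → 10⁻ᴺ ≤ 2.860e-03, so N ≥ 2.54.
At 2 places the error can reach 556 m, but 3 places keeps it to 55.6 m.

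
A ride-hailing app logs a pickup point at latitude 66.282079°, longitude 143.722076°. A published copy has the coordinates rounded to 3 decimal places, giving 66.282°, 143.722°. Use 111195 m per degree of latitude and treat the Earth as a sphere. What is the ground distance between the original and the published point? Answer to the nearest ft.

Δlat = 66.282079 − 66.282 = +0.000079°; Δlon = 143.722076 − 143.722 = +0.000076°.
N–S: 0.000079° × 111195 m/° = 8.7844 m.
East–west at this latitude: 0.000076° × 111195 × cos 66.282° ≈ 0.000076 × 44726.6 = 3.39922 m.
Distance: √(8.7844² + 3.39922²) ≈ 9.41915 m.
Converting: 9.41915 m × 3.2808 ft/m ≈ 30.903 ft.

31 ft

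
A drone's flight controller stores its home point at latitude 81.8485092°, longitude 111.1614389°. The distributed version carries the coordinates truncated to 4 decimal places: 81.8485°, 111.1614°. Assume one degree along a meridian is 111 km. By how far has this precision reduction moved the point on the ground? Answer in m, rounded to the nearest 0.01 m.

Δlat = 81.8485092 − 81.8485 = +0.0000092°; Δlon = 111.1614389 − 111.1614 = +0.0000389°.
N–S: 0.0000092° × 111000 m/° = 1.0212 m.
East–west at this latitude: 0.0000389° × 111000 × cos 81.8485° ≈ 0.0000389 × 15738.8 = 0.61224 m.
Combined displacement = (1.0212² + 0.61224²)^½ ≈ 1.19067 m.

1.19 m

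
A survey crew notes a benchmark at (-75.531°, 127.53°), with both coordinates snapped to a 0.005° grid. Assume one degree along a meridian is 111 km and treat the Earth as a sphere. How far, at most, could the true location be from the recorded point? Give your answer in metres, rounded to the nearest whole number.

With a 0.005° grid the true value lies within half a step, ±0.005°/2 = ±0.0025°, of the stored one.
North–south component: 0.0025° × 111000 = 277.5 m.
E–W at 75.531°: 0.0025° × 111000 × cos 75.531° = 0.0025 × 111000 × 0.2499 ≈ 69.3351 m.
The two errors are perpendicular, so the maximum displacement is √(277.5² + 69.3351²) ≈ 286.031 m.

286 metres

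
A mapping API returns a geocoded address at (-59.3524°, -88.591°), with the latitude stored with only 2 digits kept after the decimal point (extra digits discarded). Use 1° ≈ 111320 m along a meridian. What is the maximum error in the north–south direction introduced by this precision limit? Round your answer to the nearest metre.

1113 metres

Truncating at 2 decimal places can drop up to a full unit in the last place, so the latitude may be off by as much as 0.01°.
Along the meridian that is 0.01° × 111320 m/° = 1113.2 m.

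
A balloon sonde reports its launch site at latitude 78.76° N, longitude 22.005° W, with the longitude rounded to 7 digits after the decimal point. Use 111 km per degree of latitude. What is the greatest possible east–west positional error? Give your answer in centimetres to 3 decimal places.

0.108 centimetres

Rounding to 7 decimal places leaves the longitude within ±5e-08° of the true value.
One degree of longitude at 78.76° is 111000 × cos 78.76° ≈ 111000 × 0.1949 = 21636 m.
So at most 5e-08° × 21636 ≈ 0.0010818 m east–west.
That is 0.0010818 m = 0.10818 cm.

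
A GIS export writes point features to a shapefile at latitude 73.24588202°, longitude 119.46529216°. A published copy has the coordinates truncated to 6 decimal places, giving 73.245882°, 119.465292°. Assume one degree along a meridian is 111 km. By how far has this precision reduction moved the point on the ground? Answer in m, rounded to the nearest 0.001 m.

0.006 m

The latitude changed by +0.00000002° and the longitude by +0.00000016°.
N–S: 0.00000002° × 111000 m/° = 0.00222 m.
East–west at this latitude: 0.00000016° × 111000 × cos 73.2459° ≈ 0.00000016 × 31997.4 = 0.00511959 m.
Combined displacement = (0.00222² + 0.00511959²)^½ ≈ 0.0055802 m.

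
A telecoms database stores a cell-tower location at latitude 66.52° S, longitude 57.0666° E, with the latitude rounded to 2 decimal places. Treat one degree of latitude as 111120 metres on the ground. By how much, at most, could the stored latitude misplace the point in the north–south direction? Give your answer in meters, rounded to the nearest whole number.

556 meters

Rounding to 2 decimal places leaves the latitude within ±0.005° of the true value.
So the N–S error is at most 0.005 × 111120 = 555.6 m.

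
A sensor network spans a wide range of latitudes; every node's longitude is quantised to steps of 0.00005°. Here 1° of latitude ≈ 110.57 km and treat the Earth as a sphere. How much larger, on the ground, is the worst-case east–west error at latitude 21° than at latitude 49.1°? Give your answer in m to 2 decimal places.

With a 0.00005° grid the true value lies within half a step, ±0.00005°/2 = ±2.5e-05°, of the stored one.
At 21°: 2.5e-05° × 110570 × cos 21° = 2.5e-05 × 110570 × 0.9336 ≈ 2.5806 m.
At 49.1°: 2.5e-05° × 110570 × cos 49.1° = 2.5e-05 × 110570 × 0.6547 ≈ 1.8099 m.
So the lower-latitude error exceeds the higher by 2.5806 − 1.8099 = 0.77078 m.

0.77 m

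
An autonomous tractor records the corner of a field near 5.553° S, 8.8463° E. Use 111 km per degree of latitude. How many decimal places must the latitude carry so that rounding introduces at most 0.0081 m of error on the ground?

One degree of latitude covers 111000 m.
Rounding to N decimal places gives at most 0.5 × 10⁻ᴺ degrees of error, i.e. 0.5 × 10⁻ᴺ × 111000 m.
Setting 55500 × 10⁻ᴺ ≤ 0.0081 gives 10ᴺ ≥ 6.852e+06, i.e. N ≥ 6.84.
So 7 decimal places suffice (0.00555 m); 6 would allow up to 0.0555 m.

7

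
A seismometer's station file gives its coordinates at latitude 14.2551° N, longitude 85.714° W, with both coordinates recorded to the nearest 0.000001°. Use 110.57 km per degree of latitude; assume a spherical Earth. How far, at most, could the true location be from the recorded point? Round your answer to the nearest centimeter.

Rounding to 6 decimal places leaves each coordinate within ±5e-07° of the true value.
Latitude error → 5e-07 × 110570 = 0.055285 m along the meridian.
E–W at 14.2551°: 5e-07° × 110570 × cos 14.2551° = 5e-07 × 110570 × 0.9692 ≈ 0.0535827 m.
Combining orthogonally: (0.055285² + 0.0535827²)^½ ≈ 0.0769905 m.
That is 0.0769905 m = 7.6991 cm.

8 centimeters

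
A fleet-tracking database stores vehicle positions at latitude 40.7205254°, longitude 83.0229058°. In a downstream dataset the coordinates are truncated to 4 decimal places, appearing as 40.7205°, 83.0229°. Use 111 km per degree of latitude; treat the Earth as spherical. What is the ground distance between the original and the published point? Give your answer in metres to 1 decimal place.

The latitude changed by +0.0000254° and the longitude by +0.0000058°.
N–S: 0.0000254° × 111000 m/° = 2.8194 m.
East–west at this latitude: 0.0000058° × 111000 × cos 40.7205° ≈ 0.0000058 × 84127 = 0.487937 m.
Distance: √(2.8194² + 0.487937²) ≈ 2.86131 m.

2.9 metres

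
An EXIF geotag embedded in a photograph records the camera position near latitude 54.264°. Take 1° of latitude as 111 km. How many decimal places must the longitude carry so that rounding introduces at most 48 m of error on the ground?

At 54.264° one degree of longitude covers 111000 × cos 54.264° ≈ 111000 × 0.5841 ≈ 64829.7 m.
Rounding to N decimal places gives at most 0.5 × 10⁻ᴺ degrees of error, i.e. 0.5 × 10⁻ᴺ × 64829.7 m.
Need 0.5 × 64829.7 × 10⁻ᴺ ≤ 48 → 10⁻ᴺ ≤ 1.481e-03, so N ≥ 2.83.
N = 2 would give 324 m (too coarse); N = 3 gives 32.4 m ≤ 48 m.

3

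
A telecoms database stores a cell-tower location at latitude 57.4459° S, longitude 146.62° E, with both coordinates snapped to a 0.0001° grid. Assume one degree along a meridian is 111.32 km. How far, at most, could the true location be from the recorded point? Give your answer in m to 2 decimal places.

6.32 m

With a 0.0001° grid the true value lies within half a step, ±0.0001°/2 = ±5e-05°, of the stored one.
Latitude error → 5e-05 × 111320 = 5.566 m along the meridian.
E–W at 57.4459°: 5e-05° × 111320 × cos 57.4459° = 5e-05 × 111320 × 0.5381 ≈ 2.99504 m.
Combining orthogonally: (5.566² + 2.99504²)^½ ≈ 6.32065 m.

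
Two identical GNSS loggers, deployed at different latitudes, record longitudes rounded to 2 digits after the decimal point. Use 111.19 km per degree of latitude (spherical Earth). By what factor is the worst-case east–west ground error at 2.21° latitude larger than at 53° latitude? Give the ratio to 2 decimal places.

Rounding to 2 decimal places leaves the longitude within ±0.005° of the true value.
At 2.21°: 0.005° × 111190 × cos 2.21° = 0.005 × 111190 × 0.9993 ≈ 555.54 m.
At 53°: 0.005° × 111190 × cos 53° = 0.005 × 111190 × 0.6018 ≈ 334.58 m.
Ratio: 555.54 / 334.58 = cos 2.21° / cos 53° ≈ 1.6604.

1.66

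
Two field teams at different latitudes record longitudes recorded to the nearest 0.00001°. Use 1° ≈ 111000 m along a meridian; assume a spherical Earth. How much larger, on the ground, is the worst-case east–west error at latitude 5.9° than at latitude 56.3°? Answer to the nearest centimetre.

24 centimetres

Rounding to 5 decimal places leaves the longitude within ±5e-06° of the true value.
Error at 5.9° = 5e-06° × 111000 × cos 5.9° ≈ 0.555 × 0.9947 = 0.55206 m.
At 56.3°: 5e-06° × 111000 × cos 56.3° = 5e-06 × 111000 × 0.5548 ≈ 0.30794 m.
Difference: 0.55206 − 0.30794 = 0.24412 m.
That is 0.244121 m = 24.412 cm.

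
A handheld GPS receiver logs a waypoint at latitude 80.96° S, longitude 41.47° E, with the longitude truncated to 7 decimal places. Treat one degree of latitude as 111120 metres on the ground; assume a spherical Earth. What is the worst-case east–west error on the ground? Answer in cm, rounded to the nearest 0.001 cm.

Truncating at 7 decimal places can drop up to a full unit in the last place, so the longitude may be off by as much as 1e-07°.
Parallels shrink by cos φ, so at 80.96° a degree of longitude is 111120 × 0.1571 ≈ 17459.6 m.
East–west error: 1e-07° × 17459.6 m/° ≈ 0.00174596 m.
That is 0.00174596 m = 0.1746 cm.

0.175 cm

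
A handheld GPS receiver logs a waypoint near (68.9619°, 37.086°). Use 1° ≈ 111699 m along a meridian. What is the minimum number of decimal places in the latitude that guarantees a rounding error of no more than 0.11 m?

6

One degree of latitude covers 111699 m.
With N decimal places the half-ulp bound is 0.5·10⁻ᴺ°, or 0.5·10⁻ᴺ × 111699 m on the ground.
Setting 55849.5 × 10⁻ᴺ ≤ 0.11 gives 10ᴺ ≥ 5.077e+05, i.e. N ≥ 5.71.
N = 5 would give 0.558 m (too coarse); N = 6 gives 0.0558 m ≤ 0.11 m.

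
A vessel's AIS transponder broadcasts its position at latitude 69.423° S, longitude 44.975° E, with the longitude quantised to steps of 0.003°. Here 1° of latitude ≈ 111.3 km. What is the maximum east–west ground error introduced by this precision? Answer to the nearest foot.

With a 0.003° grid the true value lies within half a step, ±0.003°/2 = ±0.0015°, of the stored one.
One degree of longitude at 69.423° is 111300 × cos 69.423° ≈ 111300 × 0.3515 = 39118.2 m.
So at most 0.0015° × 39118.2 ≈ 58.6772 m east–west.
In feet: 58.6772 m ÷ 0.3048 ≈ 192.51 ft.

193 feet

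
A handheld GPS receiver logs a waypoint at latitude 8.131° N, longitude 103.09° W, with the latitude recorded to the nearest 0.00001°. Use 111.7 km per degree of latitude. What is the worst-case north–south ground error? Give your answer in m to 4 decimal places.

Rounding to 5 decimal places leaves the latitude within ±5e-06° of the true value.
So the N–S error is at most 5e-06 × 111700 = 0.5585 m.

0.5585 m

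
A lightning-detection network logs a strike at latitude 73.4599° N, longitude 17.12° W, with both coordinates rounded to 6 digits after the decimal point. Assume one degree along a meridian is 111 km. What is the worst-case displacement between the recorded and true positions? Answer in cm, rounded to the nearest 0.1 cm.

Rounding to 6 decimal places leaves each coordinate within ±5e-07° of the true value.
Latitude error → 5e-07 × 111000 = 0.0555 m along the meridian.
E–W at 73.4599°: 5e-07° × 111000 × cos 73.4599° = 5e-07 × 111000 × 0.2847 ≈ 0.0158001 m.
The two errors are perpendicular, so the maximum displacement is √(0.0555² + 0.0158001²) ≈ 0.0577052 m.
That is 0.0577052 m = 5.7705 cm.

5.8 cm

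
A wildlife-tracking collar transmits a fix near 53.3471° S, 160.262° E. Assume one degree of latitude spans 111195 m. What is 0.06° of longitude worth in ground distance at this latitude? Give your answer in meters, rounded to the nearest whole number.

3983 meters

At 53.3471° a degree of longitude is 111195 × cos 53.3471° ≈ 66379.6 m, so 0.06° corresponds to 3982.78 m.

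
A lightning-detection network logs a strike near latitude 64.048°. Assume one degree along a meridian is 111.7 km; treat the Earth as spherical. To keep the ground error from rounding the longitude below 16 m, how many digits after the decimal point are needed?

4 decimal places

At 64.048° one degree of longitude covers 111700 × cos 64.048° ≈ 111700 × 0.4376 ≈ 48881.9 m.
With N decimal places the half-ulp bound is 0.5·10⁻ᴺ°, or 0.5·10⁻ᴺ × 48881.9 m on the ground.
Setting 24441 × 10⁻ᴺ ≤ 16 gives 10ᴺ ≥ 1528, i.e. N ≥ 3.18.
At 3 places the error can reach 24.4 m, but 4 places keeps it to 2.44 m.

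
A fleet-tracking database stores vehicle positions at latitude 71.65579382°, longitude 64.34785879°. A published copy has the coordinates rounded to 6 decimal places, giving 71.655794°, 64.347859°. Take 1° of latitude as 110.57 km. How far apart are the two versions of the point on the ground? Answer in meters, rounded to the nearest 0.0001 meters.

The latitude changed by -0.00000018° and the longitude by -0.00000021°.
North–south shift: -0.00000018 × 110570 = -0.0199026 m.
E–W at 71.6558°: -0.00000021° × 110570 × cos 71.6558° = -0.00000021 × 110570 × 0.3147 ≈ -0.00730782 m.
Hypotenuse of the two orthogonal shifts: √(0.0199026² + 0.00730782²) = 0.0212018 m.

0.0212 meters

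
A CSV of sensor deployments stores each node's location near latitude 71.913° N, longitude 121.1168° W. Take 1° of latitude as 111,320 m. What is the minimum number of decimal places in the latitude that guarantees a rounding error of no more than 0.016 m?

One degree of latitude covers 111320 m.
With N decimal places the half-ulp bound is 0.5·10⁻ᴺ°, or 0.5·10⁻ᴺ × 111320 m on the ground.
Setting 55660 × 10⁻ᴺ ≤ 0.016 gives 10ᴺ ≥ 3.479e+06, i.e. N ≥ 6.54.
At 6 places the error can reach 0.0557 m, but 7 places keeps it to 0.00557 m.

7 decimal places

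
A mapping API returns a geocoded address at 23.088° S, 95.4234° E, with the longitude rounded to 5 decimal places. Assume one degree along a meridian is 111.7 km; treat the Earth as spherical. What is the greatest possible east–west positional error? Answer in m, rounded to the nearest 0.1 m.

Rounding to 5 decimal places leaves the longitude within ±5e-06° of the true value.
One degree of longitude at 23.088° is 111700 × cos 23.088° ≈ 111700 × 0.9199 = 102753 m.
East–west error: 5e-06° × 102753 m/° ≈ 0.513766 m.

0.5 m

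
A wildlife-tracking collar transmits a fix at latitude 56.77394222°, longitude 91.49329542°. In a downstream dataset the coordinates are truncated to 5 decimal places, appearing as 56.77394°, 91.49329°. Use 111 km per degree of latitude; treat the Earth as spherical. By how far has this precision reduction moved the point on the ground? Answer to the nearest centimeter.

Δlat = 56.77394222 − 56.77394 = +0.00000222°; Δlon = 91.49329542 − 91.49329 = +0.00000542°.
North–south shift: 0.00000222 × 111000 = 0.24642 m.
East–west at this latitude: 0.00000542° × 111000 × cos 56.7739° ≈ 0.00000542 × 60821.8 = 0.329654 m.
Combined displacement = (0.24642² + 0.329654²)^½ ≈ 0.411576 m.
That is 0.411576 m = 41.158 cm.

41 centimeters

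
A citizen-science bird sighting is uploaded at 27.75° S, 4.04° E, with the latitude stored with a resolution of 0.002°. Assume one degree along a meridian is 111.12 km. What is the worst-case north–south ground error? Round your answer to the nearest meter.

111 meters

With a 0.002° grid the true value lies within half a step, ±0.002°/2 = ±0.001°, of the stored one.
North–south distance: 0.001° × 111120 m/° = 111.12 m.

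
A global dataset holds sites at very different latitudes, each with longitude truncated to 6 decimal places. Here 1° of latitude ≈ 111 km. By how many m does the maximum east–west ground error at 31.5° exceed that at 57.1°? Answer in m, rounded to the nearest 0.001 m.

0.034 m

Truncating at 6 decimal places can drop up to a full unit in the last place, so the longitude may be off by as much as 1e-06°.
Error at 31.5° = 1e-06° × 111000 × cos 31.5° ≈ 0.111 × 0.8526 = 0.094643 m.
At 57.1°: 1e-06° × 111000 × cos 57.1° = 1e-06 × 111000 × 0.5432 ≈ 0.060292 m.
So the lower-latitude error exceeds the higher by 0.094643 − 0.060292 = 0.034351 m.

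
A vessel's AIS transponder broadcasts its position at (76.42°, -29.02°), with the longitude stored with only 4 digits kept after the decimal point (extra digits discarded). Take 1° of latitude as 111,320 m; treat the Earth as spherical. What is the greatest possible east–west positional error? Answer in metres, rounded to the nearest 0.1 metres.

Truncating at 4 decimal places can drop up to a full unit in the last place, so the longitude may be off by as much as 0.0001°.
One degree of longitude at 76.42° is 111320 × cos 76.42° ≈ 111320 × 0.2348 = 26138.2 m.
So at most 0.0001° × 26138.2 ≈ 2.61382 m east–west.

2.6 metres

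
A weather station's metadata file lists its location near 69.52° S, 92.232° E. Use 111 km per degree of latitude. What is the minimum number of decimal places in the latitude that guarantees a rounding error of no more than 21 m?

One degree of latitude covers 111000 m.
Rounding to N decimal places gives at most 0.5 × 10⁻ᴺ degrees of error, i.e. 0.5 × 10⁻ᴺ × 111000 m.
Need 0.5 × 111000 × 10⁻ᴺ ≤ 21 → 10⁻ᴺ ≤ 3.784e-04, so N ≥ 3.42.
At 3 places the error can reach 55.5 m, but 4 places keeps it to 5.55 m.

4 decimal places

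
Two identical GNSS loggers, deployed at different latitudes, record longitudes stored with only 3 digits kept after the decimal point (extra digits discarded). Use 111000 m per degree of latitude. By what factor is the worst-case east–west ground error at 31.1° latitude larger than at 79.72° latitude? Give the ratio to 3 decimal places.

4.798

Truncating at 3 decimal places can drop up to a full unit in the last place, so the longitude may be off by as much as 0.001°.
Error at 31.1° = 0.001° × 111000 × cos 31.1° ≈ 111 × 0.8563 = 95.046 m.
At 79.72°: 0.001° × 111000 × cos 79.72° = 0.001 × 111000 × 0.1785 ≈ 19.809 m.
Ratio: 95.046 / 19.809 = cos 31.1° / cos 79.72° ≈ 4.7981.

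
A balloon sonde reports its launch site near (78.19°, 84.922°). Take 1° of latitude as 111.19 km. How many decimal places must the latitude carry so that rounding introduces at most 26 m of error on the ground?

4

One degree of latitude covers 111190 m.
With N decimal places the half-ulp bound is 0.5·10⁻ᴺ°, or 0.5·10⁻ᴺ × 111190 m on the ground.
Need 0.5 × 111190 × 10⁻ᴺ ≤ 26 → 10⁻ᴺ ≤ 4.677e-04, so N ≥ 3.33.
N = 3 would give 55.6 m (too coarse); N = 4 gives 5.56 m ≤ 26 m.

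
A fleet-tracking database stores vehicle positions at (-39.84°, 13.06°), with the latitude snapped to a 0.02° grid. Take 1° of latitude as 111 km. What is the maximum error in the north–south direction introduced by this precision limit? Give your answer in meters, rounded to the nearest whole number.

With a 0.02° grid the true value lies within half a step, ±0.02°/2 = ±0.01°, of the stored one.
North–south distance: 0.01° × 111000 m/° = 1110 m.

1110 meters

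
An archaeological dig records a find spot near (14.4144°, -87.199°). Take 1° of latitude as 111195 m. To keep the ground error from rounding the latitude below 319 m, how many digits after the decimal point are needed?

One degree of latitude covers 111195 m.
Rounding to N decimal places gives at most 0.5 × 10⁻ᴺ degrees of error, i.e. 0.5 × 10⁻ᴺ × 111195 m.
Need 0.5 × 111195 × 10⁻ᴺ ≤ 319 → 10⁻ᴺ ≤ 5.738e-03, so N ≥ 2.24.
At 2 places the error can reach 556 m, but 3 places keeps it to 55.6 m.

3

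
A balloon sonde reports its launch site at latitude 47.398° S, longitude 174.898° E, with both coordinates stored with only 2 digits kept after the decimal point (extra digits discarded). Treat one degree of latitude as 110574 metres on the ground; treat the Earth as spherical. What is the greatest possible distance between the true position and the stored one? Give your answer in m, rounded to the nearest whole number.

Truncating at 2 decimal places can drop up to a full unit in the last place, so each coordinate may be off by as much as 0.01°.
North–south component: 0.01° × 110574 = 1105.74 m.
East–west component at 47.398°: 0.01° × 110574 × cos 47.398° ≈ 0.01 × 74847.7 ≈ 748.477 m.
Worst case both components are at the extreme and orthogonal: √(1105.74² + 748.477²) ≈ 1335.24 m.

1335 m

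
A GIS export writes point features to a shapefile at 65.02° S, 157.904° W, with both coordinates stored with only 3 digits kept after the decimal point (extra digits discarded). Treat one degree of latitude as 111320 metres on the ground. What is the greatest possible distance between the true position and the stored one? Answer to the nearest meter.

Truncating at 3 decimal places can drop up to a full unit in the last place, so each coordinate may be off by as much as 0.001°.
North–south component: 0.001° × 111320 = 111.32 m.
East–west component at 65.02°: 0.001° × 111320 × cos 65.02° ≈ 0.001 × 47010.6 ≈ 47.0106 m.
The two errors are perpendicular, so the maximum displacement is √(111.32² + 47.0106²) ≈ 120.839 m.

121 meters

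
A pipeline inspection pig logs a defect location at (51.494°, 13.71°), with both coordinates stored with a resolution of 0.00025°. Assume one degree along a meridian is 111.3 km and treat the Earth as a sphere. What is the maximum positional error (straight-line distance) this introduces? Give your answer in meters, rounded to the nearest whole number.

With a 0.00025° grid the true value lies within half a step, ±0.00025°/2 = ±0.000125°, of the stored one.
N–S: 0.000125° × 111300 m/° = 13.9125 m.
E–W at 51.494°: 0.000125° × 111300 × cos 51.494° = 0.000125 × 111300 × 0.6226 ≈ 8.66188 m.
The two errors are perpendicular, so the maximum displacement is √(13.9125² + 8.66188²) ≈ 16.3886 m.

16 meters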